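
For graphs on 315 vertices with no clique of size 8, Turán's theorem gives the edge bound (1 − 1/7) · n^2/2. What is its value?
Turán density bound = (6/7) · 315^2/2 = 42525

Turán's theorem: ex(n, K_{r+1}) is achieved by the complete r-partite Turán graph T(n, r) with parts as balanced as possible, and is at most (1 − 1/r) · n^2/2. For r = 7, n = 315: the density bound is (6/7) · 99225/2 = 42525. Since 7 ∣ 315, the Turán graph T(315, 7) has parts of equal size 45, and its edge count e(T(315, 7)) = 42525 attains the density bound exactly.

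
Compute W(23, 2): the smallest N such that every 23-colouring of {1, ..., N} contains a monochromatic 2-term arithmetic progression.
W(23, 2) = 23 + 1 = 24

A 2-term AP is any pair of integers, so a monochromatic 2-AP exists iff some colour is used at least twice. With 23 colours, the colouring i ↦ i on {1, ..., 23} uses each colour once, avoiding any monochromatic pair, so W(23, 2) > 23. For {1, ..., 24}, pigeonhole forces two integers of the same colour, which form a monochromatic 2-AP. Hence W(23, 2) = 24.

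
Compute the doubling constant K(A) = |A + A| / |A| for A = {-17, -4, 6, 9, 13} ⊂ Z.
K = |A + A| / |A| = 14/5

Enumerate A + A = {a + b : a, b ∈ A}. With |A| = 5, there are |A|^2 = 25 ordered sum pairs; collecting distinct values, A + A = {-34, -21, -11, -8, -4, 2, 5, 9, 12, 15, 18, 19, 22, 26}, so |A + A| = 14. Thus K = 14/5. For comparison, the minimum possible |A + A| over all 5-element sets is 2·5 − 1 = 9 (so min K = 9/5), attained only by arithmetic progressions.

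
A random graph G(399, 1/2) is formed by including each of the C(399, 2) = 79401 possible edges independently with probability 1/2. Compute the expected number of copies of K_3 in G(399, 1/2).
E[# K_3] = C(399, 3) · (1/2)^C(3, 2) = 10507399 / 2^3 = 1313424.875

For each 3-subset S of vertices (there are C(399, 3) = 10507399 such S), let X_S = 1 if S induces a K_3 (all C(3, 2) = 3 edges present). Then P(X_S = 1) = (1/2)^3 = 1/8. By linearity of expectation, E[# K_3] = C(399, 3) · (1/2)^3 = 10507399 / 8 = 1313424.875.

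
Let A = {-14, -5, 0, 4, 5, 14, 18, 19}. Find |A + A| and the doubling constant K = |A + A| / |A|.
K = |A + A| / |A| = 26/8 = 13/4

Enumerate A + A = {a + b : a, b ∈ A}. With |A| = 8, there are |A|^2 = 64 ordered sum pairs; collecting distinct values, A + A = {-28, -19, -14, -10, -9, -5, -1, 0, 4, 5, 8, 9, 10, 13, 14, 18, 19, 22, 23, 24, 28, 32, 33, 36, 37, 38}, so |A + A| = 26. Thus K = 26/8 = 13/4. For comparison, the minimum possible |A + A| over all 8-element sets is 2·8 − 1 = 15 (so min K = 15/8), attained only by arithmetic progressions.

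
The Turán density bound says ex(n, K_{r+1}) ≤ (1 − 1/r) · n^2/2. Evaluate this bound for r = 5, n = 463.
Turán density bound = (4/5) · 463^2/2 = 428738/5 ≈ 85747.6

Turán's theorem: ex(n, K_{r+1}) is achieved by the complete r-partite Turán graph T(n, r) with parts as balanced as possible, and is at most (1 − 1/r) · n^2/2. For r = 5, n = 463: the density bound is (4/5) · 214369/2 = 428738/5 ≈ 85747.6. The integer-valued extremum is e(T(463, 5)) = 85747, which is strictly less than the density bound 428738/5 since 5 ∤ 463 (the parts of T(463, 5) cannot all be equal).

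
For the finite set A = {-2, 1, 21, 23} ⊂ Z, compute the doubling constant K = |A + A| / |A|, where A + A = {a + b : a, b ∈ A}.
K = |A + A| / |A| = 10/4 = 5/2

Enumerate A + A = {a + b : a, b ∈ A}. With |A| = 4, there are |A|^2 = 16 ordered sum pairs; collecting distinct values, A + A = {-4, -1, 2, 19, 21, 22, 24, 42, 44, 46}, so |A + A| = 10. Thus K = 10/4 = 5/2. For comparison, the minimum possible |A + A| over all 4-element sets is 2·4 − 1 = 7 (so min K = 7/4), attained only by arithmetic progressions.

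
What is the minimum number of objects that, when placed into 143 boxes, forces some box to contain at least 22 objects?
n = (22 − 1)·143 + 1 = 3004

By the generalised pigeonhole principle, to guarantee some box contains ≥ r objects we need more than (r − 1) · k objects total. Threshold: n = (r − 1) · k + 1. With r = 22 and k = 143: n = 21 · 143 + 1 = 3003 + 1 = 3004. For n = 3003 = 21 · 143, we can put exactly 21 objects in every box, avoiding 22 in any single one — so 3004 is tight.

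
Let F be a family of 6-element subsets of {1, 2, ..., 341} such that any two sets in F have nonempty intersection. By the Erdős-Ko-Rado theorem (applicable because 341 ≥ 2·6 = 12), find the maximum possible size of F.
max |F| = C(340, 5) = 36760655568

The Erdős-Ko-Rado theorem states: for n ≥ 2k, an intersecting family of k-subsets of an n-element set has size at most C(n − 1, k − 1), with equality for 'star' families {A ⊆ [n] : |A| = k, i ∈ A} (fix an element i). For n = 341, k = 6: C(340, 5) = 36760655568.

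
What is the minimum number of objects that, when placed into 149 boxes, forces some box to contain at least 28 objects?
n = (28 − 1)·149 + 1 = 4024

By the generalised pigeonhole principle, to guarantee some box contains ≥ r objects we need more than (r − 1) · k objects total. Threshold: n = (r − 1) · k + 1. With r = 28 and k = 149: n = 27 · 149 + 1 = 4023 + 1 = 4024. For n = 4023 = 27 · 149, we can put exactly 27 objects in every box, avoiding 28 in any single one — so 4024 is tight.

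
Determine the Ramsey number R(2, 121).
R(2, 121) = 121

R(2, k) = k for all k ≥ 2: in a 2-colouring of K_k, either some edge is red (a red K_2) or all edges are blue (a blue K_k). And K_{120} coloured all-blue has no blue K_121, so R(2, 121) > 120. Hence R(2, 121) = 121.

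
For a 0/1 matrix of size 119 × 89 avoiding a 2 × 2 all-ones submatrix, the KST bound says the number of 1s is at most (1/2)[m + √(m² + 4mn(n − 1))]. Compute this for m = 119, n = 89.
z(119, 89; 2, 2) ≤ (1/2)[119 + √(119² + 4·119·89·88)] = (1/2)[119 + √3742193] = 1026.7374

Kővári–Sós–Turán: let r_1, ..., r_119 be the row sums and z = Σ r_i the total number of 1s. Each pair of columns can share at most one row with both entries 1 (else a 2×2 all-ones block appears), so Σ_i C(r_i, 2) ≤ C(89, 2) = 3916. By convexity Σ_i C(r_i, 2) ≥ 119·C(z/119, 2) = z(z − 119)/(2·119), giving z² − 119z − 119·89·88 ≤ 0 and hence z ≤ (1/2)[119 + √(14161 + 4·932008)] = (1/2)[119 + √3742193] ≈ (1/2)(119 + 1934.4749) = 1026.7374.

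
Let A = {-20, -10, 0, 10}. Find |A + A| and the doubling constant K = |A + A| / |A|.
K = |A + A| / |A| = 7/4

Enumerate A + A = {a + b : a, b ∈ A}. With |A| = 4, there are |A|^2 = 16 ordered sum pairs; collecting distinct values, A + A = {-40, -30, -20, -10, 0, 10, 20}, so |A + A| = 7. Thus K = 7/4. Here |A + A| = 2|A| − 1 = 7, the minimum possible — so K = 7/4 is minimal, which holds iff A is an arithmetic progression.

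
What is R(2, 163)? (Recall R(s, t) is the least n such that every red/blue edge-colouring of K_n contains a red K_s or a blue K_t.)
R(2, 163) = 163

R(2, k) = k for all k ≥ 2: in a 2-colouring of K_k, either some edge is red (a red K_2) or all edges are blue (a blue K_k). And K_{162} coloured all-blue has no blue K_163, so R(2, 163) > 162. Hence R(2, 163) = 163.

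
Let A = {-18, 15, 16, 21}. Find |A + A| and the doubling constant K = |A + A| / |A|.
K = |A + A| / |A| = 10/4 = 5/2

Enumerate A + A = {a + b : a, b ∈ A}. With |A| = 4, there are |A|^2 = 16 ordered sum pairs; collecting distinct values, A + A = {-36, -3, -2, 3, 30, 31, 32, 36, 37, 42}, so |A + A| = 10. Thus K = 10/4 = 5/2. For comparison, the minimum possible |A + A| over all 4-element sets is 2·4 − 1 = 7 (so min K = 7/4), attained only by arithmetic progressions.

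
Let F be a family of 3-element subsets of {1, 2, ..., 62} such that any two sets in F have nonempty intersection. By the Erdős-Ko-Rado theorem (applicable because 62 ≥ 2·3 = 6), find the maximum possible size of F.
max |F| = C(61, 2) = 1830

Erdős-Ko-Rado (1961): when n ≥ 2k, max |F| = C(n−1, k−1). The bound is attained by the star {A : i ∈ A} for any fixed i ∈ [n]. Here C(62−1, 3−1) = C(61, 2) = 1830.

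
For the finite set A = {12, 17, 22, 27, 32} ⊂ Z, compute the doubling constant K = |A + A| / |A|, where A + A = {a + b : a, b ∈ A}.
K = |A + A| / |A| = 9/5

Enumerate A + A = {a + b : a, b ∈ A}. With |A| = 5, there are |A|^2 = 25 ordered sum pairs; collecting distinct values, A + A = {24, 29, 34, 39, 44, 49, 54, 59, 64}, so |A + A| = 9. Thus K = 9/5. Here |A + A| = 2|A| − 1 = 9, the minimum possible — so K = 9/5 is minimal, which holds iff A is an arithmetic progression.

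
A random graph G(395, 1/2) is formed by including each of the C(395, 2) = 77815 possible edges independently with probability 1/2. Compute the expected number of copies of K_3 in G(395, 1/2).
E[# K_3] = C(395, 3) · (1/2)^C(3, 2) = 10193765 / 2^3 = 1274220.625

For each 3-subset S of vertices (there are C(395, 3) = 10193765 such S), let X_S = 1 if S induces a K_3 (all C(3, 2) = 3 edges present). Then P(X_S = 1) = (1/2)^3 = 1/8. By linearity of expectation, E[# K_3] = C(395, 3) · (1/2)^3 = 10193765 / 8 = 1274220.625.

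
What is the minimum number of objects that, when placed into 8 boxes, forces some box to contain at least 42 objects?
n = (42 − 1)·8 + 1 = 329

By the generalised pigeonhole principle, to guarantee some box contains ≥ r objects we need more than (r − 1) · k objects total. Threshold: n = (r − 1) · k + 1. With r = 42 and k = 8: n = 41 · 8 + 1 = 328 + 1 = 329. For n = 328 = 41 · 8, we can put exactly 41 objects in every box, avoiding 42 in any single one — so 329 is tight.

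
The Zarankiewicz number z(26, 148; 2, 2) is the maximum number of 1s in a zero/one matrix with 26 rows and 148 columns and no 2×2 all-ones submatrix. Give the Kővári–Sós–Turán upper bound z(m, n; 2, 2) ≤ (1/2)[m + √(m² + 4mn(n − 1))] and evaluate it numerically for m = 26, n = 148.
z(26, 148; 2, 2) ≤ (1/2)[26 + √(26² + 4·26·148·147)] = (1/2)[26 + √2263300] = 765.2134

Kővári–Sós–Turán: let r_1, ..., r_26 be the row sums and z = Σ r_i the total number of 1s. Each pair of columns can share at most one row with both entries 1 (else a 2×2 all-ones block appears), so Σ_i C(r_i, 2) ≤ C(148, 2) = 10878. By convexity Σ_i C(r_i, 2) ≥ 26·C(z/26, 2) = z(z − 26)/(2·26), giving z² − 26z − 26·148·147 ≤ 0 and hence z ≤ (1/2)[26 + √(676 + 4·565656)] = (1/2)[26 + √2263300] ≈ (1/2)(26 + 1504.4268) = 765.2134.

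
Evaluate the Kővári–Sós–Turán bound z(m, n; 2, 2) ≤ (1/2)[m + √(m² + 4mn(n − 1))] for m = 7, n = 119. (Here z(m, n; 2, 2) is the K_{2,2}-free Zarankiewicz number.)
z(7, 119; 2, 2) ≤ (1/2)[7 + √(7² + 4·7·119·118)] = (1/2)[7 + √393225] = 317.0383

Kővári–Sós–Turán: let r_1, ..., r_7 be the row sums and z = Σ r_i the total number of 1s. Each pair of columns can share at most one row with both entries 1 (else a 2×2 all-ones block appears), so Σ_i C(r_i, 2) ≤ C(119, 2) = 7021. By convexity Σ_i C(r_i, 2) ≥ 7·C(z/7, 2) = z(z − 7)/(2·7), giving z² − 7z − 7·119·118 ≤ 0 and hence z ≤ (1/2)[7 + √(49 + 4·98294)] = (1/2)[7 + √393225] ≈ (1/2)(7 + 627.0766) = 317.0383.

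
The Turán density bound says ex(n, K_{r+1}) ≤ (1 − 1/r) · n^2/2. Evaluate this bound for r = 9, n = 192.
Turán density bound = (8/9) · 192^2/2 = 16384

Turán's theorem: ex(n, K_{r+1}) is achieved by the complete r-partite Turán graph T(n, r) with parts as balanced as possible, and is at most (1 − 1/r) · n^2/2. For r = 9, n = 192: the density bound is (8/9) · 36864/2 = 16384. The integer-valued extremum is e(T(192, 9)) = 16383, which is strictly less than the density bound 16384 since 9 ∤ 192 (the parts of T(192, 9) cannot all be equal).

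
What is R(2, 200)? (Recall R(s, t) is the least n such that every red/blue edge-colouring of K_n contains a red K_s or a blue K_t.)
R(2, 200) = 200

R(2, k) = k for all k ≥ 2: in a 2-colouring of K_k, either some edge is red (a red K_2) or all edges are blue (a blue K_k). And K_{199} coloured all-blue has no blue K_200, so R(2, 200) > 199. Hence R(2, 200) = 200.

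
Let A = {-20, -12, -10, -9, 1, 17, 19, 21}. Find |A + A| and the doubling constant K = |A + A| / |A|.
K = |A + A| / |A| = 32/8 = 4

Enumerate A + A = {a + b : a, b ∈ A}. With |A| = 8, there are |A|^2 = 64 ordered sum pairs; collecting distinct values, A + A = {-40, -32, -30, -29, -24, -22, -21, -20, -19, -18, -11, -9, -8, -3, -1, 1, 2, 5, 7, 8, 9, 10, 11, 12, 18, 20, 22, 34, 36, 38, 40, 42}, so |A + A| = 32. Thus K = 32/8 = 4. For comparison, the minimum possible |A + A| over all 8-element sets is 2·8 − 1 = 15 (so min K = 15/8), attained only by arithmetic progressions.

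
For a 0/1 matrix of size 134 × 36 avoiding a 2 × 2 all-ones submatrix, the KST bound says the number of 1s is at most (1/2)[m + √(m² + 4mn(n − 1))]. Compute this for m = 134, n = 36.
z(134, 36; 2, 2) ≤ (1/2)[134 + √(134² + 4·134·36·35)] = (1/2)[134 + √693316] = 483.328

Kővári–Sós–Turán: let r_1, ..., r_134 be the row sums and z = Σ r_i the total number of 1s. Each pair of columns can share at most one row with both entries 1 (else a 2×2 all-ones block appears), so Σ_i C(r_i, 2) ≤ C(36, 2) = 630. By convexity Σ_i C(r_i, 2) ≥ 134·C(z/134, 2) = z(z − 134)/(2·134), giving z² − 134z − 134·36·35 ≤ 0 and hence z ≤ (1/2)[134 + √(17956 + 4·168840)] = (1/2)[134 + √693316] ≈ (1/2)(134 + 832.656) = 483.328.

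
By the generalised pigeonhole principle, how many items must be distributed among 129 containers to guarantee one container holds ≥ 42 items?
n = (42 − 1)·129 + 1 = 5290

By the generalised pigeonhole principle, to guarantee some box contains ≥ r objects we need more than (r − 1) · k objects total. Threshold: n = (r − 1) · k + 1. With r = 42 and k = 129: n = 41 · 129 + 1 = 5289 + 1 = 5290. For n = 5289 = 41 · 129, we can put exactly 41 objects in every box, avoiding 42 in any single one — so 5290 is tight.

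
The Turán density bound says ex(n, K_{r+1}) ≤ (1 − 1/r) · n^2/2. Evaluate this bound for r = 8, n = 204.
Turán density bound = (7/8) · 204^2/2 = 18207

Turán's theorem: ex(n, K_{r+1}) is achieved by the complete r-partite Turán graph T(n, r) with parts as balanced as possible, and is at most (1 − 1/r) · n^2/2. For r = 8, n = 204: the density bound is (7/8) · 41616/2 = 18207. The integer-valued extremum is e(T(204, 8)) = 18206, which is strictly less than the density bound 18207 since 8 ∤ 204 (the parts of T(204, 8) cannot all be equal).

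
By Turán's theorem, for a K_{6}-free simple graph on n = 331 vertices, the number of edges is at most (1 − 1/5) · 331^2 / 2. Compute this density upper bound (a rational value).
Turán density bound = (4/5) · 331^2/2 = 219122/5 ≈ 43824.4

Turán's theorem: ex(n, K_{r+1}) is achieved by the complete r-partite Turán graph T(n, r) with parts as balanced as possible, and is at most (1 − 1/r) · n^2/2. For r = 5, n = 331: the density bound is (4/5) · 109561/2 = 219122/5 ≈ 43824.4. The integer-valued extremum is e(T(331, 5)) = 43824, which is strictly less than the density bound 219122/5 since 5 ∤ 331 (the parts of T(331, 5) cannot all be equal).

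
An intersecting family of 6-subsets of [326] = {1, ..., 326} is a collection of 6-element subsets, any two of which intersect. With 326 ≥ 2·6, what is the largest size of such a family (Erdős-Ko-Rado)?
max |F| = C(325, 5) = 29296150065

The Erdős-Ko-Rado theorem states: for n ≥ 2k, an intersecting family of k-subsets of an n-element set has size at most C(n − 1, k − 1), with equality for 'star' families {A ⊆ [n] : |A| = k, i ∈ A} (fix an element i). For n = 326, k = 6: C(325, 5) = 29296150065.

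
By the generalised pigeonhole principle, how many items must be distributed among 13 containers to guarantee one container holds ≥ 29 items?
n = (29 − 1)·13 + 1 = 365

By the generalised pigeonhole principle, to guarantee some box contains ≥ r objects we need more than (r − 1) · k objects total. Threshold: n = (r − 1) · k + 1. With r = 29 and k = 13: n = 28 · 13 + 1 = 364 + 1 = 365. For n = 364 = 28 · 13, we can put exactly 28 objects in every box, avoiding 29 in any single one — so 365 is tight.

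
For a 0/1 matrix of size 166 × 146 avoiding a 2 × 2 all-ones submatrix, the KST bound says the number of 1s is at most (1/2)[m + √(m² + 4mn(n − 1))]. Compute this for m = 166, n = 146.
z(166, 146; 2, 2) ≤ (1/2)[166 + √(166² + 4·166·146·145)] = (1/2)[166 + √14084436] = 1959.4618

Kővári–Sós–Turán: let r_1, ..., r_166 be the row sums and z = Σ r_i the total number of 1s. Each pair of columns can share at most one row with both entries 1 (else a 2×2 all-ones block appears), so Σ_i C(r_i, 2) ≤ C(146, 2) = 10585. By convexity Σ_i C(r_i, 2) ≥ 166·C(z/166, 2) = z(z − 166)/(2·166), giving z² − 166z − 166·146·145 ≤ 0 and hence z ≤ (1/2)[166 + √(27556 + 4·3514220)] = (1/2)[166 + √14084436] ≈ (1/2)(166 + 3752.9237) = 1959.4618.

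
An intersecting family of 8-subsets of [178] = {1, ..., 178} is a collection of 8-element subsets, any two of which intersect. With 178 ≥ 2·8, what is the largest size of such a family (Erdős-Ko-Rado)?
max |F| = C(177, 7) = 957664425960

Erdős-Ko-Rado (1961): when n ≥ 2k, max |F| = C(n−1, k−1). The bound is attained by the star {A : i ∈ A} for any fixed i ∈ [n]. Here C(178−1, 8−1) = C(177, 7) = 957664425960.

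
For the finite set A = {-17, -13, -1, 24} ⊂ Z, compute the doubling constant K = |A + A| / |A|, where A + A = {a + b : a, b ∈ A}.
K = |A + A| / |A| = 10/4 = 5/2

Enumerate A + A = {a + b : a, b ∈ A}. With |A| = 4, there are |A|^2 = 16 ordered sum pairs; collecting distinct values, A + A = {-34, -30, -26, -18, -14, -2, 7, 11, 23, 48}, so |A + A| = 10. Thus K = 10/4 = 5/2. For comparison, the minimum possible |A + A| over all 4-element sets is 2·4 − 1 = 7 (so min K = 7/4), attained only by arithmetic progressions.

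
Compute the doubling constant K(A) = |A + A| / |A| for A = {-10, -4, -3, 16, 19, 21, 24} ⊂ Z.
K = |A + A| / |A| = 27/7

Enumerate A + A = {a + b : a, b ∈ A}. With |A| = 7, there are |A|^2 = 49 ordered sum pairs; collecting distinct values, A + A = {-20, -14, -13, -8, -7, -6, 6, 9, 11, 12, 13, 14, 15, 16, 17, 18, 20, 21, 32, 35, 37, 38, 40, 42, 43, 45, 48}, so |A + A| = 27. Thus K = 27/7. For comparison, the minimum possible |A + A| over all 7-element sets is 2·7 − 1 = 13 (so min K = 13/7), attained only by arithmetic progressions.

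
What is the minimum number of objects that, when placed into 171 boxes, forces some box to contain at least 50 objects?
n = (50 − 1)·171 + 1 = 8380

By the generalised pigeonhole principle, to guarantee some box contains ≥ r objects we need more than (r − 1) · k objects total. Threshold: n = (r − 1) · k + 1. With r = 50 and k = 171: n = 49 · 171 + 1 = 8379 + 1 = 8380. For n = 8379 = 49 · 171, we can put exactly 49 objects in every box, avoiding 50 in any single one — so 8380 is tight.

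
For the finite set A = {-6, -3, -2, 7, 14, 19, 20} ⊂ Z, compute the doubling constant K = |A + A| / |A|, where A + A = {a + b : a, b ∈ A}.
K = |A + A| / |A| = 26/7

Enumerate A + A = {a + b : a, b ∈ A}. With |A| = 7, there are |A|^2 = 49 ordered sum pairs; collecting distinct values, A + A = {-12, -9, -8, -6, -5, -4, 1, 4, 5, 8, 11, 12, 13, 14, 16, 17, 18, 21, 26, 27, 28, 33, 34, 38, 39, 40}, so |A + A| = 26. Thus K = 26/7. For comparison, the minimum possible |A + A| over all 7-element sets is 2·7 − 1 = 13 (so min K = 13/7), attained only by arithmetic progressions.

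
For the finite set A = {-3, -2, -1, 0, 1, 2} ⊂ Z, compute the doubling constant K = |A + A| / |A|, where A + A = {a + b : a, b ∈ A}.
K = |A + A| / |A| = 11/6

Enumerate A + A = {a + b : a, b ∈ A}. With |A| = 6, there are |A|^2 = 36 ordered sum pairs; collecting distinct values, A + A = {-6, -5, -4, -3, -2, -1, 0, 1, 2, 3, 4}, so |A + A| = 11. Thus K = 11/6. Here |A + A| = 2|A| − 1 = 11, the minimum possible — so K = 11/6 is minimal, which holds iff A is an arithmetic progression.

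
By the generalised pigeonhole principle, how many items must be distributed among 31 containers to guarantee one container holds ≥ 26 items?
n = (26 − 1)·31 + 1 = 776

By the generalised pigeonhole principle, to guarantee some box contains ≥ r objects we need more than (r − 1) · k objects total. Threshold: n = (r − 1) · k + 1. With r = 26 and k = 31: n = 25 · 31 + 1 = 775 + 1 = 776. For n = 775 = 25 · 31, we can put exactly 25 objects in every box, avoiding 26 in any single one — so 776 is tight.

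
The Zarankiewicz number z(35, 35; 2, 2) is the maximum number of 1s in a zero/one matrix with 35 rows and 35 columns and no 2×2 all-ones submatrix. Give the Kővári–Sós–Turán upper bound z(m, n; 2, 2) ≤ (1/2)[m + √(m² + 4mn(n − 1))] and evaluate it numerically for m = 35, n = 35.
z(35, 35; 2, 2) ≤ (1/2)[35 + √(35² + 4·35·35·34)] = (1/2)[35 + √167825] = 222.3322

Kővári–Sós–Turán: let r_1, ..., r_35 be the row sums and z = Σ r_i the total number of 1s. Each pair of columns can share at most one row with both entries 1 (else a 2×2 all-ones block appears), so Σ_i C(r_i, 2) ≤ C(35, 2) = 595. By convexity Σ_i C(r_i, 2) ≥ 35·C(z/35, 2) = z(z − 35)/(2·35), giving z² − 35z − 35·35·34 ≤ 0 and hence z ≤ (1/2)[35 + √(1225 + 4·41650)] = (1/2)[35 + √167825] ≈ (1/2)(35 + 409.6645) = 222.3322.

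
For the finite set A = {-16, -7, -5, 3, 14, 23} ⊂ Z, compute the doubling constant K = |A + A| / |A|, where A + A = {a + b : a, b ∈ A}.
K = |A + A| / |A| = 19/6

Enumerate A + A = {a + b : a, b ∈ A}. With |A| = 6, there are |A|^2 = 36 ordered sum pairs; collecting distinct values, A + A = {-32, -23, -21, -14, -13, -12, -10, -4, -2, 6, 7, 9, 16, 17, 18, 26, 28, 37, 46}, so |A + A| = 19. Thus K = 19/6. For comparison, the minimum possible |A + A| over all 6-element sets is 2·6 − 1 = 11 (so min K = 11/6), attained only by arithmetic progressions.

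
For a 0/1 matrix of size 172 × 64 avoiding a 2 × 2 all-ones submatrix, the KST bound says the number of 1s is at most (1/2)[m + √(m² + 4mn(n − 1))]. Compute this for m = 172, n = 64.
z(172, 64; 2, 2) ≤ (1/2)[172 + √(172² + 4·172·64·63)] = (1/2)[172 + √2803600] = 923.1977

Kővári–Sós–Turán: let r_1, ..., r_172 be the row sums and z = Σ r_i the total number of 1s. Each pair of columns can share at most one row with both entries 1 (else a 2×2 all-ones block appears), so Σ_i C(r_i, 2) ≤ C(64, 2) = 2016. By convexity Σ_i C(r_i, 2) ≥ 172·C(z/172, 2) = z(z − 172)/(2·172), giving z² − 172z − 172·64·63 ≤ 0 and hence z ≤ (1/2)[172 + √(29584 + 4·693504)] = (1/2)[172 + √2803600] ≈ (1/2)(172 + 1674.3954) = 923.1977.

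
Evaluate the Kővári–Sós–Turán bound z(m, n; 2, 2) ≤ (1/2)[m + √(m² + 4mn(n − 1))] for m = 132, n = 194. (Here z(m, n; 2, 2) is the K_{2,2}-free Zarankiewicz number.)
z(132, 194; 2, 2) ≤ (1/2)[132 + √(132² + 4·132·194·193)] = (1/2)[132 + √19786800] = 2290.1178

Kővári–Sós–Turán: let r_1, ..., r_132 be the row sums and z = Σ r_i the total number of 1s. Each pair of columns can share at most one row with both entries 1 (else a 2×2 all-ones block appears), so Σ_i C(r_i, 2) ≤ C(194, 2) = 18721. By convexity Σ_i C(r_i, 2) ≥ 132·C(z/132, 2) = z(z − 132)/(2·132), giving z² − 132z − 132·194·193 ≤ 0 and hence z ≤ (1/2)[132 + √(17424 + 4·4942344)] = (1/2)[132 + √19786800] ≈ (1/2)(132 + 4448.2356) = 2290.1178.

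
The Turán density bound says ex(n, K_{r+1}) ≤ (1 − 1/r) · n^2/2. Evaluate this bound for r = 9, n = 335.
Turán density bound = (8/9) · 335^2/2 = 448900/9 ≈ 49877.7778

Turán's theorem: ex(n, K_{r+1}) is achieved by the complete r-partite Turán graph T(n, r) with parts as balanced as possible, and is at most (1 − 1/r) · n^2/2. For r = 9, n = 335: the density bound is (8/9) · 112225/2 = 448900/9 ≈ 49877.7778. The integer-valued extremum is e(T(335, 9)) = 49877, which is strictly less than the density bound 448900/9 since 9 ∤ 335 (the parts of T(335, 9) cannot all be equal).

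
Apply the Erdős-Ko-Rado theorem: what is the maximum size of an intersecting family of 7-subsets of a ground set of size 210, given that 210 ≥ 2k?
max |F| = C(209, 6) = 107670993144

The Erdős-Ko-Rado theorem states: for n ≥ 2k, an intersecting family of k-subsets of an n-element set has size at most C(n − 1, k − 1), with equality for 'star' families {A ⊆ [n] : |A| = k, i ∈ A} (fix an element i). For n = 210, k = 7: C(209, 6) = 107670993144.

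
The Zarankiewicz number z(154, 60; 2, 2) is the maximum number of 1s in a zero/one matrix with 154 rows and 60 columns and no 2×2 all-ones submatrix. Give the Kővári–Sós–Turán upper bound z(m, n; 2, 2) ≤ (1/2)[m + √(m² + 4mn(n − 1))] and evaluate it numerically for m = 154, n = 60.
z(154, 60; 2, 2) ≤ (1/2)[154 + √(154² + 4·154·60·59)] = (1/2)[154 + √2204356] = 819.3537

Kővári–Sós–Turán: let r_1, ..., r_154 be the row sums and z = Σ r_i the total number of 1s. Each pair of columns can share at most one row with both entries 1 (else a 2×2 all-ones block appears), so Σ_i C(r_i, 2) ≤ C(60, 2) = 1770. By convexity Σ_i C(r_i, 2) ≥ 154·C(z/154, 2) = z(z − 154)/(2·154), giving z² − 154z − 154·60·59 ≤ 0 and hence z ≤ (1/2)[154 + √(23716 + 4·545160)] = (1/2)[154 + √2204356] ≈ (1/2)(154 + 1484.7074) = 819.3537.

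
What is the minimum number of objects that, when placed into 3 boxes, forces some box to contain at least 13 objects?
n = (13 − 1)·3 + 1 = 37

By the generalised pigeonhole principle, to guarantee some box contains ≥ r objects we need more than (r − 1) · k objects total. Threshold: n = (r − 1) · k + 1. With r = 13 and k = 3: n = 12 · 3 + 1 = 36 + 1 = 37. For n = 36 = 12 · 3, we can put exactly 12 objects in every box, avoiding 13 in any single one — so 37 is tight.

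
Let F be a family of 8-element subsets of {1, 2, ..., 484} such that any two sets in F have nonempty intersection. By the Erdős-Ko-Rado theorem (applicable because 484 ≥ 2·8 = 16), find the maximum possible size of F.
max |F| = C(483, 7) = 1164747361623768

The Erdős-Ko-Rado theorem states: for n ≥ 2k, an intersecting family of k-subsets of an n-element set has size at most C(n − 1, k − 1), with equality for 'star' families {A ⊆ [n] : |A| = k, i ∈ A} (fix an element i). For n = 484, k = 8: C(483, 7) = 1164747361623768.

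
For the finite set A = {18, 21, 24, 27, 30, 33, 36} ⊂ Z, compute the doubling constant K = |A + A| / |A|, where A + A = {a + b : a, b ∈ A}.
K = |A + A| / |A| = 13/7

Enumerate A + A = {a + b : a, b ∈ A}. With |A| = 7, there are |A|^2 = 49 ordered sum pairs; collecting distinct values, A + A = {36, 39, 42, 45, 48, 51, 54, 57, 60, 63, 66, 69, 72}, so |A + A| = 13. Thus K = 13/7. Here |A + A| = 2|A| − 1 = 13, the minimum possible — so K = 13/7 is minimal, which holds iff A is an arithmetic progression.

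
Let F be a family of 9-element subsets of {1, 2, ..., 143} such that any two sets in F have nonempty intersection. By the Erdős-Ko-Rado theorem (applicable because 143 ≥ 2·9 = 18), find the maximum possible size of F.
max |F| = C(142, 8) = 3354301527435

Erdős-Ko-Rado (1961): when n ≥ 2k, max |F| = C(n−1, k−1). The bound is attained by the star {A : i ∈ A} for any fixed i ∈ [n]. Here C(143−1, 9−1) = C(142, 8) = 3354301527435.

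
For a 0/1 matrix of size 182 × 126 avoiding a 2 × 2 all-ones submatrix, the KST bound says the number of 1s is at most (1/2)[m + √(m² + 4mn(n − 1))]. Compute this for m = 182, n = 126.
z(182, 126; 2, 2) ≤ (1/2)[182 + √(182² + 4·182·126·125)] = (1/2)[182 + √11499124] = 1786.5179

Kővári–Sós–Turán: let r_1, ..., r_182 be the row sums and z = Σ r_i the total number of 1s. Each pair of columns can share at most one row with both entries 1 (else a 2×2 all-ones block appears), so Σ_i C(r_i, 2) ≤ C(126, 2) = 7875. By convexity Σ_i C(r_i, 2) ≥ 182·C(z/182, 2) = z(z − 182)/(2·182), giving z² − 182z − 182·126·125 ≤ 0 and hence z ≤ (1/2)[182 + √(33124 + 4·2866500)] = (1/2)[182 + √11499124] ≈ (1/2)(182 + 3391.0358) = 1786.5179.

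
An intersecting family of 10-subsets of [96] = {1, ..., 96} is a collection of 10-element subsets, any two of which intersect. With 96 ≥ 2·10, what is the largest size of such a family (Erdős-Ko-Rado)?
max |F| = C(95, 9) = 1174992339235

The Erdős-Ko-Rado theorem states: for n ≥ 2k, an intersecting family of k-subsets of an n-element set has size at most C(n − 1, k − 1), with equality for 'star' families {A ⊆ [n] : |A| = k, i ∈ A} (fix an element i). For n = 96, k = 10: C(95, 9) = 1174992339235.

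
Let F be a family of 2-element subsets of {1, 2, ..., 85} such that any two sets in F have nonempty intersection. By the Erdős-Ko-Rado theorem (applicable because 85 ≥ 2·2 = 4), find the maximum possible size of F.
max |F| = C(84, 1) = 84

Erdős-Ko-Rado (1961): when n ≥ 2k, max |F| = C(n−1, k−1). The bound is attained by the star {A : i ∈ A} for any fixed i ∈ [n]. Here C(85−1, 2−1) = C(84, 1) = 84.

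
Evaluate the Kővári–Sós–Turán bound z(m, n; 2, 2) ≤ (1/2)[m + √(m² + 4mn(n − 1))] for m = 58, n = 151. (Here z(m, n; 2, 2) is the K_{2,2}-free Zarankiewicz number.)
z(58, 151; 2, 2) ≤ (1/2)[58 + √(58² + 4·58·151·150)] = (1/2)[58 + √5258164] = 1175.5343

Kővári–Sós–Turán: let r_1, ..., r_58 be the row sums and z = Σ r_i the total number of 1s. Each pair of columns can share at most one row with both entries 1 (else a 2×2 all-ones block appears), so Σ_i C(r_i, 2) ≤ C(151, 2) = 11325. By convexity Σ_i C(r_i, 2) ≥ 58·C(z/58, 2) = z(z − 58)/(2·58), giving z² − 58z − 58·151·150 ≤ 0 and hence z ≤ (1/2)[58 + √(3364 + 4·1313700)] = (1/2)[58 + √5258164] ≈ (1/2)(58 + 2293.0687) = 1175.5343.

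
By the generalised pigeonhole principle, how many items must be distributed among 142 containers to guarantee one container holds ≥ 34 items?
n = (34 − 1)·142 + 1 = 4687

By the generalised pigeonhole principle, to guarantee some box contains ≥ r objects we need more than (r − 1) · k objects total. Threshold: n = (r − 1) · k + 1. With r = 34 and k = 142: n = 33 · 142 + 1 = 4686 + 1 = 4687. For n = 4686 = 33 · 142, we can put exactly 33 objects in every box, avoiding 34 in any single one — so 4687 is tight.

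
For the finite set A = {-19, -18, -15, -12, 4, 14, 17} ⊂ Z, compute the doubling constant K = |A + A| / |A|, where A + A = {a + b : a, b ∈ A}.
K = |A + A| / |A| = 25/7

Enumerate A + A = {a + b : a, b ∈ A}. With |A| = 7, there are |A|^2 = 49 ordered sum pairs; collecting distinct values, A + A = {-38, -37, -36, -34, -33, -31, -30, -27, -24, -15, -14, -11, -8, -5, -4, -2, -1, 2, 5, 8, 18, 21, 28, 31, 34}, so |A + A| = 25. Thus K = 25/7. For comparison, the minimum possible |A + A| over all 7-element sets is 2·7 − 1 = 13 (so min K = 13/7), attained only by arithmetic progressions.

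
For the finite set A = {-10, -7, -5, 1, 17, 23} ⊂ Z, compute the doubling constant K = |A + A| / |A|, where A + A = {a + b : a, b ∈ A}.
K = |A + A| / |A| = 20/6 = 10/3

Enumerate A + A = {a + b : a, b ∈ A}. With |A| = 6, there are |A|^2 = 36 ordered sum pairs; collecting distinct values, A + A = {-20, -17, -15, -14, -12, -10, -9, -6, -4, 2, 7, 10, 12, 13, 16, 18, 24, 34, 40, 46}, so |A + A| = 20. Thus K = 20/6 = 10/3. For comparison, the minimum possible |A + A| over all 6-element sets is 2·6 − 1 = 11 (so min K = 11/6), attained only by arithmetic progressions.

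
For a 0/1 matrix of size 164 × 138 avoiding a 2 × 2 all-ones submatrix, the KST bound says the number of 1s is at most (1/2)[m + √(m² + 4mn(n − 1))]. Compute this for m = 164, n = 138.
z(164, 138; 2, 2) ≤ (1/2)[164 + √(164² + 4·164·138·137)] = (1/2)[164 + √12429232] = 1844.7558

Kővári–Sós–Turán: let r_1, ..., r_164 be the row sums and z = Σ r_i the total number of 1s. Each pair of columns can share at most one row with both entries 1 (else a 2×2 all-ones block appears), so Σ_i C(r_i, 2) ≤ C(138, 2) = 9453. By convexity Σ_i C(r_i, 2) ≥ 164·C(z/164, 2) = z(z − 164)/(2·164), giving z² − 164z − 164·138·137 ≤ 0 and hence z ≤ (1/2)[164 + √(26896 + 4·3100584)] = (1/2)[164 + √12429232] ≈ (1/2)(164 + 3525.5116) = 1844.7558.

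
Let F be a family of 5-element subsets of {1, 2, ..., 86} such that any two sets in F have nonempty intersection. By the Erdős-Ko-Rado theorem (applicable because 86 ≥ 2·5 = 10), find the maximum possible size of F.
max |F| = C(85, 4) = 2024785

The Erdős-Ko-Rado theorem states: for n ≥ 2k, an intersecting family of k-subsets of an n-element set has size at most C(n − 1, k − 1), with equality for 'star' families {A ⊆ [n] : |A| = k, i ∈ A} (fix an element i). For n = 86, k = 5: C(85, 4) = 2024785.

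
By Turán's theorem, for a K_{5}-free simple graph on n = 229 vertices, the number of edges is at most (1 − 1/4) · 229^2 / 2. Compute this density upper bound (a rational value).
Turán density bound = (3/4) · 229^2/2 = 157323/8 ≈ 19665.375

Turán's theorem: ex(n, K_{r+1}) is achieved by the complete r-partite Turán graph T(n, r) with parts as balanced as possible, and is at most (1 − 1/r) · n^2/2. For r = 4, n = 229: the density bound is (3/4) · 52441/2 = 157323/8 ≈ 19665.375. The integer-valued extremum is e(T(229, 4)) = 19665, which is strictly less than the density bound 157323/8 since 4 ∤ 229 (the parts of T(229, 4) cannot all be equal).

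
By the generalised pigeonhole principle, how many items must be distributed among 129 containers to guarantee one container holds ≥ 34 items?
n = (34 − 1)·129 + 1 = 4258

By the generalised pigeonhole principle, to guarantee some box contains ≥ r objects we need more than (r − 1) · k objects total. Threshold: n = (r − 1) · k + 1. With r = 34 and k = 129: n = 33 · 129 + 1 = 4257 + 1 = 4258. For n = 4257 = 33 · 129, we can put exactly 33 objects in every box, avoiding 34 in any single one — so 4258 is tight.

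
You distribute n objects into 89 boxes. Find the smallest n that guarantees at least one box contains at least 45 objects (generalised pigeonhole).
n = (45 − 1)·89 + 1 = 3917

By the generalised pigeonhole principle, to guarantee some box contains ≥ r objects we need more than (r − 1) · k objects total. Threshold: n = (r − 1) · k + 1. With r = 45 and k = 89: n = 44 · 89 + 1 = 3916 + 1 = 3917. For n = 3916 = 44 · 89, we can put exactly 44 objects in every box, avoiding 45 in any single one — so 3917 is tight.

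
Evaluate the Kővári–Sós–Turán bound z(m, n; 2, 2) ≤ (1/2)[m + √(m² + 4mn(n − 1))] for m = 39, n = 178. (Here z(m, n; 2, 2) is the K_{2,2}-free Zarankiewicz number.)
z(39, 178; 2, 2) ≤ (1/2)[39 + √(39² + 4·39·178·177)] = (1/2)[39 + √4916457] = 1128.1543

Kővári–Sós–Turán: let r_1, ..., r_39 be the row sums and z = Σ r_i the total number of 1s. Each pair of columns can share at most one row with both entries 1 (else a 2×2 all-ones block appears), so Σ_i C(r_i, 2) ≤ C(178, 2) = 15753. By convexity Σ_i C(r_i, 2) ≥ 39·C(z/39, 2) = z(z − 39)/(2·39), giving z² − 39z − 39·178·177 ≤ 0 and hence z ≤ (1/2)[39 + √(1521 + 4·1228734)] = (1/2)[39 + √4916457] ≈ (1/2)(39 + 2217.3085) = 1128.1543.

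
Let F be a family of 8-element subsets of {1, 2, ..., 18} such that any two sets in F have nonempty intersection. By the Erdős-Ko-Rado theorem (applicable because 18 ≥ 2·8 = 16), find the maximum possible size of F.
max |F| = C(17, 7) = 19448

The Erdős-Ko-Rado theorem states: for n ≥ 2k, an intersecting family of k-subsets of an n-element set has size at most C(n − 1, k − 1), with equality for 'star' families {A ⊆ [n] : |A| = k, i ∈ A} (fix an element i). For n = 18, k = 8: C(17, 7) = 19448.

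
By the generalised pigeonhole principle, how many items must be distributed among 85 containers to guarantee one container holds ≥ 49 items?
n = (49 − 1)·85 + 1 = 4081

By the generalised pigeonhole principle, to guarantee some box contains ≥ r objects we need more than (r − 1) · k objects total. Threshold: n = (r − 1) · k + 1. With r = 49 and k = 85: n = 48 · 85 + 1 = 4080 + 1 = 4081. For n = 4080 = 48 · 85, we can put exactly 48 objects in every box, avoiding 49 in any single one — so 4081 is tight.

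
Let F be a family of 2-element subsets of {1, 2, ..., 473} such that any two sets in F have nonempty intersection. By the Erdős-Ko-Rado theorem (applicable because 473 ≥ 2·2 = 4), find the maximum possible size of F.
max |F| = C(472, 1) = 472

The Erdős-Ko-Rado theorem states: for n ≥ 2k, an intersecting family of k-subsets of an n-element set has size at most C(n − 1, k − 1), with equality for 'star' families {A ⊆ [n] : |A| = k, i ∈ A} (fix an element i). For n = 473, k = 2: C(472, 1) = 472.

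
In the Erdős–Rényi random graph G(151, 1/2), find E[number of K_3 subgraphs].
E[# K_3] = C(151, 3) · (1/2)^C(3, 2) = 562475 / 2^3 = 70309.375

For each 3-subset S of vertices (there are C(151, 3) = 562475 such S), let X_S = 1 if S induces a K_3 (all C(3, 2) = 3 edges present). Then P(X_S = 1) = (1/2)^3 = 1/8. By linearity of expectation, E[# K_3] = C(151, 3) · (1/2)^3 = 562475 / 8 = 70309.375.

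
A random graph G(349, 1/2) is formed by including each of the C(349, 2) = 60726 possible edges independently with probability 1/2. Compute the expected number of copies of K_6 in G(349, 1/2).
E[# K_6] = C(349, 6) · (1/2)^C(6, 2) = 2403561758956 / 2^15 = 600890439739/8192 ≈ 73350883.757202

For each 6-subset S of vertices (there are C(349, 6) = 2403561758956 such S), let X_S = 1 if S induces a K_6 (all C(6, 2) = 15 edges present). Then P(X_S = 1) = (1/2)^15 = 1/32768. By linearity of expectation, E[# K_6] = C(349, 6) · (1/2)^15 = 2403561758956 / 32768 = 600890439739/8192 ≈ 73350883.757202.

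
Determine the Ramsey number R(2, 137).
R(2, 137) = 137

R(2, k) = k for all k ≥ 2: in a 2-colouring of K_k, either some edge is red (a red K_2) or all edges are blue (a blue K_k). And K_{136} coloured all-blue has no blue K_137, so R(2, 137) > 136. Hence R(2, 137) = 137.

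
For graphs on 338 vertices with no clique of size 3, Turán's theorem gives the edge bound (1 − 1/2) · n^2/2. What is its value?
Turán density bound = (1/2) · 338^2/2 = 28561

Turán's theorem: ex(n, K_{r+1}) is achieved by the complete r-partite Turán graph T(n, r) with parts as balanced as possible, and is at most (1 − 1/r) · n^2/2. For r = 2, n = 338: the density bound is (1/2) · 114244/2 = 28561. Since 2 ∣ 338, the Turán graph T(338, 2) has parts of equal size 169, and its edge count e(T(338, 2)) = 28561 attains the density bound exactly.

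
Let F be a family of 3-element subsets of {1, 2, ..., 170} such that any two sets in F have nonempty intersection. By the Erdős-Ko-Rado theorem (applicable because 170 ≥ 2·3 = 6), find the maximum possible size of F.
max |F| = C(169, 2) = 14196

The Erdős-Ko-Rado theorem states: for n ≥ 2k, an intersecting family of k-subsets of an n-element set has size at most C(n − 1, k − 1), with equality for 'star' families {A ⊆ [n] : |A| = k, i ∈ A} (fix an element i). For n = 170, k = 3: C(169, 2) = 14196.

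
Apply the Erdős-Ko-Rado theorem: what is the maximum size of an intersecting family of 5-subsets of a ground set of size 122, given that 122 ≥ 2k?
max |F| = C(121, 4) = 8495410

Erdős-Ko-Rado (1961): when n ≥ 2k, max |F| = C(n−1, k−1). The bound is attained by the star {A : i ∈ A} for any fixed i ∈ [n]. Here C(122−1, 5−1) = C(121, 4) = 8495410.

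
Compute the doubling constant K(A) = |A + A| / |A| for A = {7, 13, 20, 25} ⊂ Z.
K = |A + A| / |A| = 10/4 = 5/2

Enumerate A + A = {a + b : a, b ∈ A}. With |A| = 4, there are |A|^2 = 16 ordered sum pairs; collecting distinct values, A + A = {14, 20, 26, 27, 32, 33, 38, 40, 45, 50}, so |A + A| = 10. Thus K = 10/4 = 5/2. For comparison, the minimum possible |A + A| over all 4-element sets is 2·4 − 1 = 7 (so min K = 7/4), attained only by arithmetic progressions.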